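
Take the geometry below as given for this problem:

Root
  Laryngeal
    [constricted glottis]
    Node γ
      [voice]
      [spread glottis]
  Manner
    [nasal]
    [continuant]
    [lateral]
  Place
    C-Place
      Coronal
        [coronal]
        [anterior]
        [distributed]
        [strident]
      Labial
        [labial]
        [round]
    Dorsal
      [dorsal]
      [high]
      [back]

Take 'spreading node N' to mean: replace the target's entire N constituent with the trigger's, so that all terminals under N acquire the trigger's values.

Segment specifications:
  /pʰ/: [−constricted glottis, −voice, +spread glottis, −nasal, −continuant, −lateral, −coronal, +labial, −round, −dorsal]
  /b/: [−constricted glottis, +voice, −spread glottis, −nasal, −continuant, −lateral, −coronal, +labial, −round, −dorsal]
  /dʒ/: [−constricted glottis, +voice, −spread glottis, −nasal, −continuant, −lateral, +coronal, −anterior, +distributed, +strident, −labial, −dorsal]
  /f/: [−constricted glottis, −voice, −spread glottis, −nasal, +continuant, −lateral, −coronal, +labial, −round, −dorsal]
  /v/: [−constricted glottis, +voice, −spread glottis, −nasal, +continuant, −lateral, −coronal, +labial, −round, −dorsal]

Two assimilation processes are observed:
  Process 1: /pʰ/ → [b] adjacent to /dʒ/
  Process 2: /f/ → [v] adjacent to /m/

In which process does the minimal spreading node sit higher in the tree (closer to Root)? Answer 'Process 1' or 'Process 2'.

In Process 1, [voice], [spread glottis] change, so the minimal spreading node is Node γ at depth 2.
Process 2 alters [voice]; the lowest dominating node is [voice] (depth 3 from Root).
Node γ (depth 2) sits above [voice] (depth 3), making Process 1 the one with the higher spreading node.

Process 1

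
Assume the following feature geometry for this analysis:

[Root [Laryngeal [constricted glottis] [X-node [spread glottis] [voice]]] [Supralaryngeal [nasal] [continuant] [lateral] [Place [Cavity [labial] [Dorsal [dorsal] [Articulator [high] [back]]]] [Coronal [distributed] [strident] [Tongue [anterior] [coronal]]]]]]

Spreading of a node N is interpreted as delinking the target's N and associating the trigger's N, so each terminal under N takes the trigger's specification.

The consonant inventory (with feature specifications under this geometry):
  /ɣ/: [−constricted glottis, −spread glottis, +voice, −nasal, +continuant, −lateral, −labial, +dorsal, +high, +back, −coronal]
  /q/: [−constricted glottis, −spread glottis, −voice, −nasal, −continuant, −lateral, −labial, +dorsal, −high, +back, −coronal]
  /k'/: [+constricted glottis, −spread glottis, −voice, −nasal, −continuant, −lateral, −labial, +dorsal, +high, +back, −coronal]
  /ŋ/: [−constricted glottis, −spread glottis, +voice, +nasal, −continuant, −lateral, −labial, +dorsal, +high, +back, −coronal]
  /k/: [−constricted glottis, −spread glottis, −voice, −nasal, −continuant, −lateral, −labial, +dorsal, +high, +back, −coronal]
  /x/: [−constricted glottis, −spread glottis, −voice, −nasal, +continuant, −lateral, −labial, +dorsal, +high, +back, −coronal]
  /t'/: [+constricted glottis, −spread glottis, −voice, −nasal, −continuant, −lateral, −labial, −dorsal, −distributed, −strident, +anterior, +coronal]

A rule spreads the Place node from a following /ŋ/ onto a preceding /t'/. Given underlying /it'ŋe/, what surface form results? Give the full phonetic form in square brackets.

[ik'ŋe]

The Place node dominates the terminals [labial], [dorsal], [high], [back], [distributed], [strident], [anterior], [coronal].
After delinking /t'/'s Place and linking /ŋ/'s, the affected terminals become [−labial], [+dorsal], [+high], [+back], [−coronal]; [constricted glottis], [spread glottis], [voice], … (outside Place) are retained from /t'/.
Among the inventory, only /k'/ has exactly this specification, giving the surface form [ik'ŋe].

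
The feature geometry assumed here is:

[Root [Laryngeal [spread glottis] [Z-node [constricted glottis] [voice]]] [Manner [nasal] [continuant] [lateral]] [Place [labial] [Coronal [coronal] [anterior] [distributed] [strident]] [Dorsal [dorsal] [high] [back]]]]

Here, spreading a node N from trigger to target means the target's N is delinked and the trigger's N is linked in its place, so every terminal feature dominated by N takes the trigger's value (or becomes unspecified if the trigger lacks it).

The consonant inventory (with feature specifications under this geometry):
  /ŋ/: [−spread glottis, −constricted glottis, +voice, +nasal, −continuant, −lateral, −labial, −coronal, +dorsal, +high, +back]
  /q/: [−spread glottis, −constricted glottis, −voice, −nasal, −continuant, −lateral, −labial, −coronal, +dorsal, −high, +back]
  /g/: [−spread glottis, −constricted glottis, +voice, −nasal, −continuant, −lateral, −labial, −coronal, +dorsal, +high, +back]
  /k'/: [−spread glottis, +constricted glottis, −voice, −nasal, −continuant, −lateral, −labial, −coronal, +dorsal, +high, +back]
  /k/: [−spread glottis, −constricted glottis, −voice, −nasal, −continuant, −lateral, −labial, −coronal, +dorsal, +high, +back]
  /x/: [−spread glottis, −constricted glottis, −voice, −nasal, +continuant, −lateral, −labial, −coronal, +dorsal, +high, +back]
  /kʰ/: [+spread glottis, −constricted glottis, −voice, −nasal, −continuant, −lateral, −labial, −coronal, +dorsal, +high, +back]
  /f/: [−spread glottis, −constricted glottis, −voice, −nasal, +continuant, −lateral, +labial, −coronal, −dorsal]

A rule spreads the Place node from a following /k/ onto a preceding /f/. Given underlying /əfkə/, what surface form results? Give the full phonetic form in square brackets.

The Place node dominates the terminals [labial], [coronal], [anterior], [distributed], [strident], [dorsal], [high], [back].
The target acquires /k/'s values for everything under Place — [−labial], [−coronal], [+dorsal], [+high], [+back] — while keeping its own [spread glottis], [constricted glottis], [voice], ….
Among the inventory, only /x/ has exactly this specification, giving the surface form [əxkə].

[əxkə]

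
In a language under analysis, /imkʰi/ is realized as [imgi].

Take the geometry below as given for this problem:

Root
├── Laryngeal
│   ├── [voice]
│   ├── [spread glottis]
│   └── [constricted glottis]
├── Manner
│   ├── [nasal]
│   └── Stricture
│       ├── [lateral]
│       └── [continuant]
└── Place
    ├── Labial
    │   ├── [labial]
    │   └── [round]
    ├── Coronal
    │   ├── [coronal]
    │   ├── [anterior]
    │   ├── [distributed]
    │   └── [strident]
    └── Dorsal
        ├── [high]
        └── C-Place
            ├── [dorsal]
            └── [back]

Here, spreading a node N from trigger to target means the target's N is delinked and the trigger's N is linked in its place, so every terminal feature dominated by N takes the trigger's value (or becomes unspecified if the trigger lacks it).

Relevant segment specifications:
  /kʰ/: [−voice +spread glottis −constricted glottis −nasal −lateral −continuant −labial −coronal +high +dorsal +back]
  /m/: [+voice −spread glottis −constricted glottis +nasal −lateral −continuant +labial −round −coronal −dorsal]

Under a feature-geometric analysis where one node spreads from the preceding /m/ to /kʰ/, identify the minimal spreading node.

Laryngeal

Comparing /kʰ/ with its surface form [g], the features that change are [voice], [spread glottis].
Tracing each changed feature up the tree, the paths first meet at Laryngeal; any lower node misses at least one of them.
If Laryngeal spreads, every terminal under it takes /m/'s value, producing [g] as observed.
Had Root spread, [dorsal], [labial] would have taken /m/'s values; they stay as in /kʰ/, confirming the spreading constituent is exactly Laryngeal.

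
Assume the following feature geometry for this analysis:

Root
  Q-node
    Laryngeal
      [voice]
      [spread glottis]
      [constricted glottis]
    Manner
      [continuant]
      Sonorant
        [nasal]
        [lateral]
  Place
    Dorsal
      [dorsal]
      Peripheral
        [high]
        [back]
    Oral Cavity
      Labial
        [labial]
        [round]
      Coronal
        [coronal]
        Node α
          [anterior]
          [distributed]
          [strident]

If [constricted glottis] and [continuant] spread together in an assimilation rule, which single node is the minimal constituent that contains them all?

Q-node

[constricted glottis] lies under Laryngeal (below Q-node).
[continuant] lies under Manner (below Q-node).
These paths first converge at Q-node; no daughter of Q-node dominates all 2 features, so Q-node is the minimal constituent.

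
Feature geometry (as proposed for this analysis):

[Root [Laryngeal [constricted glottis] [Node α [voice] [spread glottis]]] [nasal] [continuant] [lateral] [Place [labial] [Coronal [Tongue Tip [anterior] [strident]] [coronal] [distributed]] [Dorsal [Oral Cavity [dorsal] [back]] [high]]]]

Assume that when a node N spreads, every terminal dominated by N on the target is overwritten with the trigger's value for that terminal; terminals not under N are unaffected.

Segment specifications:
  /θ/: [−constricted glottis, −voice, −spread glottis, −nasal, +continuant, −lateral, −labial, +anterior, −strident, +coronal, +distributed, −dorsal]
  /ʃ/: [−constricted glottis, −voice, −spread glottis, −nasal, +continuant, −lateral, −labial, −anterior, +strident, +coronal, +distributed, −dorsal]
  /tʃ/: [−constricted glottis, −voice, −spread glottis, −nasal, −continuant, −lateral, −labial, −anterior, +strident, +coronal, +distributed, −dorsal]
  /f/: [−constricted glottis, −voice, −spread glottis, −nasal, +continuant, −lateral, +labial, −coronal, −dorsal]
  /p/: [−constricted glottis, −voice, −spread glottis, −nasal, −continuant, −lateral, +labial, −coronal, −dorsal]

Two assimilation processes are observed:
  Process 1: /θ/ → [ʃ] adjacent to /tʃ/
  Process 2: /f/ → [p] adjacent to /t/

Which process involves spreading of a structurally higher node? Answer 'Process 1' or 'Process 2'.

Process 2

Process 1 alters [anterior], [strident]; the lowest common ancestor is Tongue Tip (depth 3 from Root).
In Process 2, [continuant] changes, so the minimal spreading node is [continuant] at depth 1.
[continuant] is closer to Root than Tongue Tip, so Process 2 spreads the higher node.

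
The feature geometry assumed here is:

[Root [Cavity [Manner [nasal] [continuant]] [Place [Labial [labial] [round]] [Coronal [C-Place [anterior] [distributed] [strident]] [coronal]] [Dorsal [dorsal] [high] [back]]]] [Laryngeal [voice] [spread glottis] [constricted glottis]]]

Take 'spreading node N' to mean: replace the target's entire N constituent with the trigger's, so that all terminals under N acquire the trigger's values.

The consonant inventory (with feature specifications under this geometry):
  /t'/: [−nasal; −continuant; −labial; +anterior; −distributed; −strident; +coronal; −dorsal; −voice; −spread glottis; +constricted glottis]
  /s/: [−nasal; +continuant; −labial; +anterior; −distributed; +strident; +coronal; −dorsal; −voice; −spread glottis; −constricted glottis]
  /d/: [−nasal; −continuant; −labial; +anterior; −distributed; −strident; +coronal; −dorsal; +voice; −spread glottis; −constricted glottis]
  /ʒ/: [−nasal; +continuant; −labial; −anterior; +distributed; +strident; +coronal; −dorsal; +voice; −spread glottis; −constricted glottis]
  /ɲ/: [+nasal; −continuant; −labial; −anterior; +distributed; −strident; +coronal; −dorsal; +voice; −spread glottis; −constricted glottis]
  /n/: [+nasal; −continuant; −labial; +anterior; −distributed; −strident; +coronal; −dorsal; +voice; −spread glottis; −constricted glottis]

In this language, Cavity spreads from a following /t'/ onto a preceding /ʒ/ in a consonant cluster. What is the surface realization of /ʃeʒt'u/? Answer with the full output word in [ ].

Cavity immediately or transitively dominates [nasal], [continuant], [labial], [round], [anterior], [distributed], [strident], [coronal], [dorsal], [high], [back].
After delinking /ʒ/'s Cavity and linking /t'/'s, the affected terminals become [−nasal], [−continuant], [−labial], [+anterior], [−distributed], [−strident], [+coronal], [−dorsal]; [voice], [spread glottis], [constricted glottis] (outside Cavity) are retained from /ʒ/.
The resulting bundle matches /d/ in the inventory; substituting it for /ʒ/ gives [ʃedt'u].

[ʃedt'u]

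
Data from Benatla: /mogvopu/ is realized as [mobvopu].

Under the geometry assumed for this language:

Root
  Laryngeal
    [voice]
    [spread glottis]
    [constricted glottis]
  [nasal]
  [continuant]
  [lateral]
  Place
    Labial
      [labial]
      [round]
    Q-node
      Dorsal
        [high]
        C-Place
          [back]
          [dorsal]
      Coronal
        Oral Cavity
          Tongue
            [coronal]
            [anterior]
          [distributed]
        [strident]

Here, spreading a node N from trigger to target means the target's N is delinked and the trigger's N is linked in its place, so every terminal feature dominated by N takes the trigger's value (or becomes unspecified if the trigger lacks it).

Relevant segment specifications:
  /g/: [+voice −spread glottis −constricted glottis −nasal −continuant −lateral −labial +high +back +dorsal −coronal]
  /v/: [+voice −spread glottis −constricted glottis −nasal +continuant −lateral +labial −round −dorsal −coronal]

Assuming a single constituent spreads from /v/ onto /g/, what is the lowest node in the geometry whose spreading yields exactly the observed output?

Comparing /g/ with its surface form [b], the features that change are [labial], [round], [dorsal], [high], [back].
Tracing each changed feature up the tree, the paths first meet at Place; any lower node misses at least one of them.
Spreading Place from /v/ overwrites each of those terminals with /v/'s values, yielding exactly [b].
[continuant] — on which /v/ differs from /g/ — is unchanged, so Root cannot have spread; the constituent is no larger than Place.

Place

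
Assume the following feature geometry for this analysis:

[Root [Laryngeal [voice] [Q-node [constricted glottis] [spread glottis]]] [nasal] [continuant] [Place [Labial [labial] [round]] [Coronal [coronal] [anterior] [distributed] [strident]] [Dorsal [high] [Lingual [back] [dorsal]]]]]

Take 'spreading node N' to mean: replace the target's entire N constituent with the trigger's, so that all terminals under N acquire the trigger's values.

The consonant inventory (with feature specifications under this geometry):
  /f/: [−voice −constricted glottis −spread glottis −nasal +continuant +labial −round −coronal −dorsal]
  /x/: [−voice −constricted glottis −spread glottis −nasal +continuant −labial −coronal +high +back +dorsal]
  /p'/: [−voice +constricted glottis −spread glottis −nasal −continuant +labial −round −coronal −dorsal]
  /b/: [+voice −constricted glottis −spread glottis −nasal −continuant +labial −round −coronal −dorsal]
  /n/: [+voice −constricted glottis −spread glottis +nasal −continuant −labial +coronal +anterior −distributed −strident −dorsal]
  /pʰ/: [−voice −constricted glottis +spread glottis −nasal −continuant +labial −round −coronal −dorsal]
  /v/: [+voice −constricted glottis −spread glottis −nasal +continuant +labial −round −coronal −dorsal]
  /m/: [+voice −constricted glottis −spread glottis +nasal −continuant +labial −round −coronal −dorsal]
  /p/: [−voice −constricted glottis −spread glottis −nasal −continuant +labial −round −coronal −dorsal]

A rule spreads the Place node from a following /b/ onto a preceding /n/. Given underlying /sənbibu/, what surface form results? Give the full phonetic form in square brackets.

[səmbibu]

Terminals under Place in this geometry: [labial], [round], [coronal], [anterior], [distributed], [strident], [high], [back], [dorsal].
After delinking /n/'s Place and linking /b/'s, the affected terminals become [+labial], [−round], [−coronal], [−dorsal]; [voice], [constricted glottis], [spread glottis], … (outside Place) are retained from /n/.
This feature bundle is that of [m], so /sənbibu/ surfaces as [səmbibu].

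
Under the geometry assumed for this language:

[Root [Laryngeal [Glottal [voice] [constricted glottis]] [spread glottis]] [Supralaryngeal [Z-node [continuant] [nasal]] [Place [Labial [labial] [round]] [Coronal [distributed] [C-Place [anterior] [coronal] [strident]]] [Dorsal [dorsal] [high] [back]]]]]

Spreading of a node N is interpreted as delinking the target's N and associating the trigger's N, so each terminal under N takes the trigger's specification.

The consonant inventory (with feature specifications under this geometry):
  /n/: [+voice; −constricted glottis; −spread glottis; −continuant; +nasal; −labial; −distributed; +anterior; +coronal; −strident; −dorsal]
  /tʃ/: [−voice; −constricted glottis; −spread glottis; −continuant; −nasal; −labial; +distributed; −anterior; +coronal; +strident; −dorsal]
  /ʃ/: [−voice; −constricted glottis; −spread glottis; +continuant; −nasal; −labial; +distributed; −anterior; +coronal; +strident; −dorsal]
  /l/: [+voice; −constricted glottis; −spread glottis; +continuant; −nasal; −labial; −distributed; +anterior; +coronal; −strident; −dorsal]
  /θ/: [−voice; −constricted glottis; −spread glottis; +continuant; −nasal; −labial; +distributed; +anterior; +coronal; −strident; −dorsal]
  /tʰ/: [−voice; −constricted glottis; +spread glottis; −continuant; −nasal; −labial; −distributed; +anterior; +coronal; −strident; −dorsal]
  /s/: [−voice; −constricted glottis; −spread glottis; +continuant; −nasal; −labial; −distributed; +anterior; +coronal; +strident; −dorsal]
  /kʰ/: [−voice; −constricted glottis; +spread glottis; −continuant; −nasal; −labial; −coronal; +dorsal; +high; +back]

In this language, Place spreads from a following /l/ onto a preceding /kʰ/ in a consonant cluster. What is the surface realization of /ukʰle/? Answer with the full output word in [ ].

The Place node dominates the terminals [labial], [round], [distributed], [anterior], [coronal], [strident], [dorsal], [high], [back].
After delinking /kʰ/'s Place and linking /l/'s, the affected terminals become [−labial], [−distributed], [+anterior], [+coronal], [−strident], [−dorsal]; [voice], [constricted glottis], [spread glottis], … (outside Place) are retained from /kʰ/.
The resulting bundle matches /tʰ/ in the inventory; substituting it for /kʰ/ gives [utʰle].

[utʰle]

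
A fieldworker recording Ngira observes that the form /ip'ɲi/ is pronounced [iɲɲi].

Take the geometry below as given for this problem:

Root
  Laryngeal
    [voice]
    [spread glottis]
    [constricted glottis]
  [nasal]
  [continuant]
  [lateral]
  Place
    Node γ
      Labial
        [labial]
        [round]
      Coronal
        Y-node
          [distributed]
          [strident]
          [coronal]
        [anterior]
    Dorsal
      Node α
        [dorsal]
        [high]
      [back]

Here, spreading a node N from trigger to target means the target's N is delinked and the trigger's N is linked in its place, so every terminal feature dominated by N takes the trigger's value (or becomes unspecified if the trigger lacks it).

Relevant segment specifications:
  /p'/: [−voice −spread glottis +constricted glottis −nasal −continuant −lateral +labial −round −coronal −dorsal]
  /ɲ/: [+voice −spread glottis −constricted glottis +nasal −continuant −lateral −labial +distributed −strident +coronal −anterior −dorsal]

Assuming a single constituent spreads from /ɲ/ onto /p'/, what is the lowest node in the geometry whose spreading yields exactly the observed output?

Root

Feature comparison: [voice], [constricted glottis], [nasal], [labial], [round], [coronal], [anterior], [distributed], [strident] differ between /p'/ and [ɲ]; the remaining terminals match.
The smallest constituent containing every changed terminal is Root — each of its daughters lacks at least one of the affected features.
Delinking /p'/'s Root and associating /ɲ/'s Root gives precisely the feature bundle of [ɲ].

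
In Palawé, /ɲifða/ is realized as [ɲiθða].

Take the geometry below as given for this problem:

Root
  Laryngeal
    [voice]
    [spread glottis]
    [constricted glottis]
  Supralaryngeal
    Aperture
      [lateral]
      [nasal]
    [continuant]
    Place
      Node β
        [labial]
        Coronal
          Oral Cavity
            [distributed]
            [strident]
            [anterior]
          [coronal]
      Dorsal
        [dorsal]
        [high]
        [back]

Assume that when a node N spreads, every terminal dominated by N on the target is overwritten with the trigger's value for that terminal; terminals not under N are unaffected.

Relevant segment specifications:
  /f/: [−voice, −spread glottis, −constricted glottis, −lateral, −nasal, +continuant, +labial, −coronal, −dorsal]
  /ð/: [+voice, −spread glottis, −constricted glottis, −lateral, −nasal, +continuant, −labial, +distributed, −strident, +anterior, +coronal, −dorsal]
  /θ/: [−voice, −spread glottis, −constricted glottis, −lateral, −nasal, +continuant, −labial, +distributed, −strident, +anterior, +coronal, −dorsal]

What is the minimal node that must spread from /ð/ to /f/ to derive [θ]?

The alternation /f/ → [θ] changes [labial], [coronal], [anterior], [distributed], [strident] and nothing else.
Tracing each changed feature up the tree, the paths first meet at Node β; any lower node misses at least one of them.
Spreading Node β from /ð/ overwrites each of those terminals with /ð/'s values, yielding exactly [θ].
[voice] stays as in /f/ although /ð/ differs there, so no node dominating it spread; among the remaining candidates Node β is the lowest that derives the output.

Node β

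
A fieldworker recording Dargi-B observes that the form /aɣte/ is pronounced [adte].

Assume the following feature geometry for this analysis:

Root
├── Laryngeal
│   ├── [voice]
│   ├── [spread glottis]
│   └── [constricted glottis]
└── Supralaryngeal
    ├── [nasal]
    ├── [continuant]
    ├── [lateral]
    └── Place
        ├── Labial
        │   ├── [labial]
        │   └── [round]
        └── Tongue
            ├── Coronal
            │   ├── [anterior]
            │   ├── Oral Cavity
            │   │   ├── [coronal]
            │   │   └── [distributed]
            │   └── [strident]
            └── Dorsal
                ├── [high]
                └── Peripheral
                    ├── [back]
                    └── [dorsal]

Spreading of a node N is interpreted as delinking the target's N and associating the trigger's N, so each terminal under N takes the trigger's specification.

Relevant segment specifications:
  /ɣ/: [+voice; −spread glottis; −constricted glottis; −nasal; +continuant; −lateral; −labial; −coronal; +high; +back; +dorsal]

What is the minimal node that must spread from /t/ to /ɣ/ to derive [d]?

Supralaryngeal

Comparing /ɣ/ with its surface form [d], the features that change are [continuant], [coronal], [anterior], [distributed], [strident], [dorsal], [high], [back].
These terminals are all dominated by Supralaryngeal, and no proper subconstituent of Supralaryngeal covers them all; Supralaryngeal is their lowest common ancestor.
If Supralaryngeal spreads, every terminal under it takes /t/'s value, producing [d] as observed.
Had Root spread, [voice] would have taken /t/'s value; it stays as in /ɣ/, confirming the spreading constituent is exactly Supralaryngeal.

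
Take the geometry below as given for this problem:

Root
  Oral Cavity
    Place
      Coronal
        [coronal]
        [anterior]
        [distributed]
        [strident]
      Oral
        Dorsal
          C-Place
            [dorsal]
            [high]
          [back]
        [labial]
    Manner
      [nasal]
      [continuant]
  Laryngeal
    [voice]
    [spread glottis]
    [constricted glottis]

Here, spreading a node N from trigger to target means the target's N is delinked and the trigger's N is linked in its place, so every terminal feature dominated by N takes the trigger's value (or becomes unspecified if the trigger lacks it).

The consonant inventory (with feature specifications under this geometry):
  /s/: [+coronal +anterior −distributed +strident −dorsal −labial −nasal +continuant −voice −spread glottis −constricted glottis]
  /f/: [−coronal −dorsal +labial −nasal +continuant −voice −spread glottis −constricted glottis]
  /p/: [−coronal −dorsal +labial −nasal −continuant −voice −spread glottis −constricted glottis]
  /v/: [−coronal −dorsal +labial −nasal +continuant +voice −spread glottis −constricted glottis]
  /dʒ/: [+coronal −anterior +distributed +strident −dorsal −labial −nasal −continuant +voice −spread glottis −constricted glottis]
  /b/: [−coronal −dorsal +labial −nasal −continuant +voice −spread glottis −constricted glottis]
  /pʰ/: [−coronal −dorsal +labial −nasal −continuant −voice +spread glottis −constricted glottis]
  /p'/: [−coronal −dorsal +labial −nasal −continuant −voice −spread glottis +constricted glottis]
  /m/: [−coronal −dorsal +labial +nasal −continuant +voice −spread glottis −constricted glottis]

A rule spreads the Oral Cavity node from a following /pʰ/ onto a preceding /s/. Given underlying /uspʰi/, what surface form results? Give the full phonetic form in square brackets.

The Oral Cavity node dominates the terminals [coronal], [anterior], [distributed], [strident], [dorsal], [high], [back], [labial], [nasal], [continuant].
After delinking /s/'s Oral Cavity and linking /pʰ/'s, the affected terminals become [−coronal], [−dorsal], [+labial], [−nasal], [−continuant]; [voice], [spread glottis], [constricted glottis] (outside Oral Cavity) are retained from /s/.
The resulting bundle matches /p/ in the inventory; substituting it for /s/ gives [uppʰi].

[uppʰi]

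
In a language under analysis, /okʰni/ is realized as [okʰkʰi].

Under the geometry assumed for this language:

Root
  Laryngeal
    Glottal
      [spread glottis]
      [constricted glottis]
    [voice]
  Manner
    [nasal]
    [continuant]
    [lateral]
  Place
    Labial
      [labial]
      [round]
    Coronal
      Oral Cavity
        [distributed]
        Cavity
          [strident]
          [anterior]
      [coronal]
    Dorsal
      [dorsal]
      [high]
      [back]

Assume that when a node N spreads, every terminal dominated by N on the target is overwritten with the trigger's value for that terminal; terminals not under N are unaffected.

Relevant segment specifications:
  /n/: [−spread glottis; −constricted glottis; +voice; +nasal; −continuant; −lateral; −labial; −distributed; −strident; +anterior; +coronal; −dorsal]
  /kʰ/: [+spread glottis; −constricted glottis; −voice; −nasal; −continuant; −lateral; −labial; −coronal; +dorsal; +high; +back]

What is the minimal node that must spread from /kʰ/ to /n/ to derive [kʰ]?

Root

Comparing /n/ with its surface form [kʰ], the features that change are [voice], [spread glottis], [nasal], [coronal], [anterior], [distributed], [strident], [dorsal], [high], [back].
These terminals are all dominated by Root, and no proper subconstituent of Root covers them all; Root is their lowest common ancestor.
Spreading Root from /kʰ/ overwrites each of those terminals with /kʰ/'s values, yielding exactly [kʰ].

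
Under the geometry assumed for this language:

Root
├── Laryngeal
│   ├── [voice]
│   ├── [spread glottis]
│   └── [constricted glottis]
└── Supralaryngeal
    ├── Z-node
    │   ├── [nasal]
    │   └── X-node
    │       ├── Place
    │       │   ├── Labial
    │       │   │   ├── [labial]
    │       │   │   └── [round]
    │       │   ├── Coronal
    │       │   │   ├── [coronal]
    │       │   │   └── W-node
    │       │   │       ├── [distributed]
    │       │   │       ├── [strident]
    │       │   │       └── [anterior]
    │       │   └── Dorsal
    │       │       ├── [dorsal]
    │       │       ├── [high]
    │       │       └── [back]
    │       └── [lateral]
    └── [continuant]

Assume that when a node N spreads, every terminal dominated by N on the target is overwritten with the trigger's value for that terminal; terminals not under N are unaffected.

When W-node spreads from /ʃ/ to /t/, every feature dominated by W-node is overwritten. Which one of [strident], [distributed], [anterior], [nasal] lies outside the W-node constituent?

Under this geometry, W-node contains [distributed], [strident], [anterior].
Spreading W-node replaces [distributed], [strident], [anterior] with the trigger's values, since each sits inside the W-node constituent.
[nasal] is not within the W-node subtree (it hangs from Z-node), so /t/'s [nasal] value survives.

[nasal]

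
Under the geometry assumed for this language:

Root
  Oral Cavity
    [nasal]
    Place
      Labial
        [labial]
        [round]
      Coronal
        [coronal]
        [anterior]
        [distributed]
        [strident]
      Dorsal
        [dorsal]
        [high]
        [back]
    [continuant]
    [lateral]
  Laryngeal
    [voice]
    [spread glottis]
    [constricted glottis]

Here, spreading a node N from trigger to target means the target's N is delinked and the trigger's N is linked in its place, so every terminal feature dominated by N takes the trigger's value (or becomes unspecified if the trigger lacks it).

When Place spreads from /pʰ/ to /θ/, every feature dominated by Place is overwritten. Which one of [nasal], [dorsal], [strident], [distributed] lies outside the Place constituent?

[nasal]

Place dominates exactly [labial], [round], [coronal], [anterior], [distributed], [strident], [dorsal], [high], [back].
[strident], [dorsal], [distributed] all lie under Place, so they are overwritten when Place spreads.
[nasal] attaches under Oral Cavity, not under Place, so /θ/ retains its own value for [nasal].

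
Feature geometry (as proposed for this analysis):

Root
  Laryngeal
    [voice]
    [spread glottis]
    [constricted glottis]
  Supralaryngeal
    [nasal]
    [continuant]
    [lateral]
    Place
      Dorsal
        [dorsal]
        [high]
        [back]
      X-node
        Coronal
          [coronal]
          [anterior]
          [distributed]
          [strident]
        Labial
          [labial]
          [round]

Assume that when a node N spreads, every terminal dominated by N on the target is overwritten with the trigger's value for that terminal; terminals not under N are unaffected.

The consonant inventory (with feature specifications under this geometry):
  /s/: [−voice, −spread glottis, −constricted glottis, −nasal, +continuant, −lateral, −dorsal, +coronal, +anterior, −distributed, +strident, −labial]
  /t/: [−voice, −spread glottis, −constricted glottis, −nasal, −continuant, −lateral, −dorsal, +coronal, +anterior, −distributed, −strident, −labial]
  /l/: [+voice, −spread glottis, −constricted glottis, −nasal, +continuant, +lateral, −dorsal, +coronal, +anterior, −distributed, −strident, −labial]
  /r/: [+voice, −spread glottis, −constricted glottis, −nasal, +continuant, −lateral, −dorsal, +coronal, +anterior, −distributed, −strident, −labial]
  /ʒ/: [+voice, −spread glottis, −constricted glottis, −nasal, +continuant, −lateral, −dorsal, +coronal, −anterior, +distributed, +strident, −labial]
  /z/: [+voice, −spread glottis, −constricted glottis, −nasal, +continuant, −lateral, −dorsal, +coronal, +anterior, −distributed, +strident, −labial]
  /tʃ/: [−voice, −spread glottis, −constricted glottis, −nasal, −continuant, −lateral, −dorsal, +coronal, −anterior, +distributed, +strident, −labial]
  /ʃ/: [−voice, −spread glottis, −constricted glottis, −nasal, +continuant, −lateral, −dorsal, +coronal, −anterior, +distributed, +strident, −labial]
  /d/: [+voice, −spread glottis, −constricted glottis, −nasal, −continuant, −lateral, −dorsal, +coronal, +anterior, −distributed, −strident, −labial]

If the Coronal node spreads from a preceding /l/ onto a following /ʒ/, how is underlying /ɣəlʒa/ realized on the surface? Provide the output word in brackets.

Coronal immediately or transitively dominates [coronal], [anterior], [distributed], [strident].
After delinking /ʒ/'s Coronal and linking /l/'s, the affected terminals become [+coronal], [+anterior], [−distributed], [−strident]; [voice], [spread glottis], [constricted glottis], … (outside Coronal) are retained from /ʒ/.
The resulting bundle matches /r/ in the inventory; substituting it for /ʒ/ gives [ɣəlra].

[ɣəlra]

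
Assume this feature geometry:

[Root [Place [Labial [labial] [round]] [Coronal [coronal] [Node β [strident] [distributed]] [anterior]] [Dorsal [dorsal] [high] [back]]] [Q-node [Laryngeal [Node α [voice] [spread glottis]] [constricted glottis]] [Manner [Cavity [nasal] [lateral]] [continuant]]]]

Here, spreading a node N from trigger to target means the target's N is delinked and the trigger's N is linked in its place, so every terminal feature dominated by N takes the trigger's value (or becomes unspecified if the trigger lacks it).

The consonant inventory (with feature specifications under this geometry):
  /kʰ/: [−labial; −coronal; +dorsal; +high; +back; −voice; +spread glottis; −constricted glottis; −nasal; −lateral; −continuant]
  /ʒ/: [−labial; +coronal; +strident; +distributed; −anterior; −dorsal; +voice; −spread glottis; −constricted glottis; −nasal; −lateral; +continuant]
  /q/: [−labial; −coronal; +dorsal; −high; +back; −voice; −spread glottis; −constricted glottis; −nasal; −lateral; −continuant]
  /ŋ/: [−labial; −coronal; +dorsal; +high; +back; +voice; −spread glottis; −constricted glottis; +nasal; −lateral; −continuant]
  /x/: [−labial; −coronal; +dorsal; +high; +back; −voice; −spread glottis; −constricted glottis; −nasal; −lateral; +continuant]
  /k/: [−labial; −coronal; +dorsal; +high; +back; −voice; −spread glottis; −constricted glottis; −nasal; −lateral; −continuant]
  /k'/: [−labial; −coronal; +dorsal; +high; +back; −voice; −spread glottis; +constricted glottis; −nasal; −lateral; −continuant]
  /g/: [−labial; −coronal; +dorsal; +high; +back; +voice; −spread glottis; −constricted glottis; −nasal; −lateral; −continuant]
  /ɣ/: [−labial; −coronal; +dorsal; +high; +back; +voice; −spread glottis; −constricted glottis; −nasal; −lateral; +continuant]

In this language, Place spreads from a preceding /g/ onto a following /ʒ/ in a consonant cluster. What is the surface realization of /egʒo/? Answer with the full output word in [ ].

Place immediately or transitively dominates [labial], [round], [coronal], [strident], [distributed], [anterior], [dorsal], [high], [back].
After delinking /ʒ/'s Place and linking /g/'s, the affected terminals become [−labial], [−coronal], [+dorsal], [+high], [+back]; [voice], [spread glottis], [constricted glottis], … (outside Place) are retained from /ʒ/.
This feature bundle is that of [ɣ], so /egʒo/ surfaces as [egɣo].

[egɣo]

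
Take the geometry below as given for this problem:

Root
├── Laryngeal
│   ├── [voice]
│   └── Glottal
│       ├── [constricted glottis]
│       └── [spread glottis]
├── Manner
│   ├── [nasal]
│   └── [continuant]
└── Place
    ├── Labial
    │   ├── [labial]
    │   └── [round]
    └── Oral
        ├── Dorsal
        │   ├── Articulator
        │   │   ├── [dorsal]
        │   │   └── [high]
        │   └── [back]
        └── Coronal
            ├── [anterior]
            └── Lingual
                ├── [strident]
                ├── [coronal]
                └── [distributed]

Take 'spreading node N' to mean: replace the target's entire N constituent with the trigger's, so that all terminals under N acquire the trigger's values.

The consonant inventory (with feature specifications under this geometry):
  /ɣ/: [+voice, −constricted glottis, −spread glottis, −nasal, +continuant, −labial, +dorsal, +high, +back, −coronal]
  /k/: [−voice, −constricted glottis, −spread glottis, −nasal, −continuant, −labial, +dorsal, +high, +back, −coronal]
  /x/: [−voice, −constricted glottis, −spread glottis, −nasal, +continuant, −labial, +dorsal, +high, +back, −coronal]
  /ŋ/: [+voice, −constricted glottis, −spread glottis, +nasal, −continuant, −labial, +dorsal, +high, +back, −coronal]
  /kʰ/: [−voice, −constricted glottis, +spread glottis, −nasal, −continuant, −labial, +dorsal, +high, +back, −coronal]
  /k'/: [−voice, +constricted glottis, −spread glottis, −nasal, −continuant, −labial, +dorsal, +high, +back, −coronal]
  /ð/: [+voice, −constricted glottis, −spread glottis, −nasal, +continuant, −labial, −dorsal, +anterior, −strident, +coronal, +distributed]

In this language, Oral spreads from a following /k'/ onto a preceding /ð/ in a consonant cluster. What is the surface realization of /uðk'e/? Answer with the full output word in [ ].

[uɣk'e]

Oral immediately or transitively dominates [dorsal], [high], [back], [anterior], [strident], [coronal], [distributed].
After delinking /ð/'s Oral and linking /k'/'s, the affected terminals become [+dorsal], [+high], [+back], [−coronal]; [voice], [constricted glottis], [spread glottis], … (outside Oral) are retained from /ð/.
Among the inventory, only /ɣ/ has exactly this specification, giving the surface form [uɣk'e].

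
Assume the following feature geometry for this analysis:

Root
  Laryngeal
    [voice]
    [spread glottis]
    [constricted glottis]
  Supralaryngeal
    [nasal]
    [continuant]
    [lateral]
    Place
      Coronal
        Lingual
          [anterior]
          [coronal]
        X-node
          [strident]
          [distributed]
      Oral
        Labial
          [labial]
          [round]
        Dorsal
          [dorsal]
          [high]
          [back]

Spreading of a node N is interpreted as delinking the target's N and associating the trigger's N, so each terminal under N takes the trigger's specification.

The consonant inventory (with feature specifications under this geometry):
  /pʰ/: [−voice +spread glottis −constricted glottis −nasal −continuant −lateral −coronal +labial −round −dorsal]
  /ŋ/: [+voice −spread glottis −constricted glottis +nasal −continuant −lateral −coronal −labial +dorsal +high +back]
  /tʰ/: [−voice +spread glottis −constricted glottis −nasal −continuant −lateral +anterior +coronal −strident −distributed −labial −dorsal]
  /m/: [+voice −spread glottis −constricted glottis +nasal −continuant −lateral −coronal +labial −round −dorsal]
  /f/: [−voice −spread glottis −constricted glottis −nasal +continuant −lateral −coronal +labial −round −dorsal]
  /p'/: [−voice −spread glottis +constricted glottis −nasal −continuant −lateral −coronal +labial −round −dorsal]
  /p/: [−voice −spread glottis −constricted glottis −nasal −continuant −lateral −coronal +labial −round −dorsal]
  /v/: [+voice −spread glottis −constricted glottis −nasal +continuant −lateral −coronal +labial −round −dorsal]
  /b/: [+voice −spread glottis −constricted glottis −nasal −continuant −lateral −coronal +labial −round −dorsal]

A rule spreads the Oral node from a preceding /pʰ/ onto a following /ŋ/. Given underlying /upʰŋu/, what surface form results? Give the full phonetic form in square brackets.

[upʰmu]

Oral immediately or transitively dominates [labial], [round], [dorsal], [high], [back].
After delinking /ŋ/'s Oral and linking /pʰ/'s, the affected terminals become [+labial], [−round], [−dorsal]; [voice], [spread glottis], [constricted glottis], … (outside Oral) are retained from /ŋ/.
This feature bundle is that of [m], so /upʰŋu/ surfaces as [upʰmu].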